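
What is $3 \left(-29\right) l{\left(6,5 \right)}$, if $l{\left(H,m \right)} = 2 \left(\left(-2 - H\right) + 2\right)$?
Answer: $1044$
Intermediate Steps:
$l{\left(H,m \right)} = - 2 H$ ($l{\left(H,m \right)} = 2 \left(- H\right) = - 2 H$)
$3 \left(-29\right) l{\left(6,5 \right)} = 3 \left(-29\right) \left(\left(-2\right) 6\right) = \left(-87\right) \left(-12\right) = 1044$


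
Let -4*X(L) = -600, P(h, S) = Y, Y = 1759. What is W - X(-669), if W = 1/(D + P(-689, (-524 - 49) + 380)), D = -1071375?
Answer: -160442401/1069616 ≈ -150.00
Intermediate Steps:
P(h, S) = 1759
X(L) = 150 (X(L) = -1/4*(-600) = 150)
W = -1/1069616 (W = 1/(-1071375 + 1759) = 1/(-1069616) = -1/1069616 ≈ -9.3492e-7)
W - X(-669) = -1/1069616 - 1*150 = -1/1069616 - 150 = -160442401/1069616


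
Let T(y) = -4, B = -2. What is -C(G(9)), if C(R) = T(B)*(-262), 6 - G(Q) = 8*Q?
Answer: -1048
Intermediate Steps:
G(Q) = 6 - 8*Q
C(R) = 1048 (C(R) = -4*(-262) = 1048)
-C(G(9)) = -1*1048 = -1048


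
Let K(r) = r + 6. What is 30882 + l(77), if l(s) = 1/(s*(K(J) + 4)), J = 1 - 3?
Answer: 19023313/616 ≈ 30882.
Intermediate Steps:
J = -2
K(r) = 6 + r
l(s) = 1/(8*s) (l(s) = 1/(s*((6 - 2) + 4)) = 1/(s*(4 + 4)) = 1/(s*8) = 1/(8*s))
30882 + l(77) = 30882 + (1/8)/77 = 30882 + (1/8)*(1/77) = 30882 + 1/616 = 19023313/616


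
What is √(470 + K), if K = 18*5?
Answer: 4*√35 ≈ 23.664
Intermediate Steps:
K = 90
√(470 + K) = √(470 + 90) = √560 = 4*√35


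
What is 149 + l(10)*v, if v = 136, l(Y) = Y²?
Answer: 13749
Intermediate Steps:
149 + l(10)*v = 149 + 10²*136 = 149 + 100*136 = 149 + 13600 = 13749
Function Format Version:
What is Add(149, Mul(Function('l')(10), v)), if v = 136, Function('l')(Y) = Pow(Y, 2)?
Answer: 13749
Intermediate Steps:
Add(149, Mul(Function('l')(10), v)) = Add(149, Mul(Pow(10, 2), 136)) = Add(149, Mul(100, 136)) = Add(149, 13600) = 13749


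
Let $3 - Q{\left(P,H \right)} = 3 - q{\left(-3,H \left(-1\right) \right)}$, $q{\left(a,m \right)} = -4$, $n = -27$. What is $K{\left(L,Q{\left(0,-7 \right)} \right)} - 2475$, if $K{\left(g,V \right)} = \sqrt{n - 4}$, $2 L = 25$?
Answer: $-2475 + i \sqrt{31} \approx -2475.0 + 5.5678 i$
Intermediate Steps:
$L = \frac{25}{2}$ ($L = \frac{1}{2} \cdot 25 = \frac{25}{2} \approx 12.5$)
$Q{\left(P,H \right)} = -4$ ($Q{\left(P,H \right)} = 3 - \left(3 - -4\right) = 3 - \left(3 + 4\right) = 3 - 7 = -4$)
$K{\left(g,V \right)} = i \sqrt{31}$ ($K{\left(g,V \right)} = \sqrt{-27 - 4} = \sqrt{-31} = i \sqrt{31}$)
$K{\left(L,Q{\left(0,-7 \right)} \right)} - 2475 = i \sqrt{31} - 2475 = -2475 + i \sqrt{31}$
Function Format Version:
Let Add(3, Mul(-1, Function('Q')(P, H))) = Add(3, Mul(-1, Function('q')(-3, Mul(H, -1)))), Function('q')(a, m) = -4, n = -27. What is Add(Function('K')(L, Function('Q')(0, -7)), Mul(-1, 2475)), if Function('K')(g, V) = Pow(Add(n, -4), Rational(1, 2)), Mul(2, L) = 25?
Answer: Add(-2475, Mul(I, Pow(31, Rational(1, 2)))) ≈ Add(-2475.0, Mul(5.5678, I))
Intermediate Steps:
L = Rational(25, 2) (L = Mul(Rational(1, 2), 25) = Rational(25, 2) ≈ 12.500)
Function('Q')(P, H) = -4 (Function('Q')(P, H) = Add(3, Mul(-1, Add(3, Mul(-1, -4)))) = Add(3, Mul(-1, Add(3, 4))) = Add(3, Mul(-1, 7)) = Add(3, -7) = -4)
Function('K')(g, V) = Mul(I, Pow(31, Rational(1, 2))) (Function('K')(g, V) = Pow(Add(-27, -4), Rational(1, 2)) = Pow(-31, Rational(1, 2)) = Mul(I, Pow(31, Rational(1, 2))))
Add(Function('K')(L, Function('Q')(0, -7)), Mul(-1, 2475)) = Add(Mul(I, Pow(31, Rational(1, 2))), Mul(-1, 2475)) = Add(Mul(I, Pow(31, Rational(1, 2))), -2475) = Add(-2475, Mul(I, Pow(31, Rational(1, 2))))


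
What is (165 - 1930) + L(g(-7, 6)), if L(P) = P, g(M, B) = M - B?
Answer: -1778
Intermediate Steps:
(165 - 1930) + L(g(-7, 6)) = (165 - 1930) + (-7 - 1*6) = -1765 + (-7 - 6) = -1765 - 13 = -1778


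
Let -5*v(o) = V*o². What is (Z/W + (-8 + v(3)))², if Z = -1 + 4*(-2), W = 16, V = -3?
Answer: 64009/6400 ≈ 10.001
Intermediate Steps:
Z = -9 (Z = -1 - 8 = -9)
v(o) = 3*o²/5 (v(o) = -(-3)*o²/5 = 3*o²/5)
(Z/W + (-8 + v(3)))² = (-9/16 + (-8 + (⅗)*3²))² = (-9*1/16 + (-8 + (⅗)*9))² = (-9/16 + (-8 + 27/5))² = (-9/16 - 13/5)² = (-253/80)² = 64009/6400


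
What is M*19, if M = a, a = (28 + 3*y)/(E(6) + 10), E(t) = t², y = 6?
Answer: 19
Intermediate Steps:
a = 1 (a = (28 + 3*6)/(6² + 10) = (28 + 18)/(36 + 10) = 46/46 = 46*(1/46) = 1)
M = 1
M*19 = 1*19 = 19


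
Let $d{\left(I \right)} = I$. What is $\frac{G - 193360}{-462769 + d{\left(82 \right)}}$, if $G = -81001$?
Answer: $\frac{274361}{462687} \approx 0.59297$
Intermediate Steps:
$\frac{G - 193360}{-462769 + d{\left(82 \right)}} = \frac{-81001 - 193360}{-462769 + 82} = - \frac{274361}{-462687} = \left(-274361\right) \left(- \frac{1}{462687}\right) = \frac{274361}{462687}$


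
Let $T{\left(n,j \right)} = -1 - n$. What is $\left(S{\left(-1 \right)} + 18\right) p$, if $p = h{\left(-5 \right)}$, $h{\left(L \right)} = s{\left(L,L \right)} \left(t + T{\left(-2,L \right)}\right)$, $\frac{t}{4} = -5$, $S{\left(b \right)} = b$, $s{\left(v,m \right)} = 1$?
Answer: $-323$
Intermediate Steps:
$t = -20$ ($t = 4 \left(-5\right) = -20$)
$h{\left(L \right)} = -19$ ($h{\left(L \right)} = 1 \left(-20 - -1\right) = 1 \left(-20 + \left(-1 + 2\right)\right) = 1 \left(-20 + 1\right) = 1 \left(-19\right) = -19$)
$p = -19$
$\left(S{\left(-1 \right)} + 18\right) p = \left(-1 + 18\right) \left(-19\right) = 17 \left(-19\right) = -323$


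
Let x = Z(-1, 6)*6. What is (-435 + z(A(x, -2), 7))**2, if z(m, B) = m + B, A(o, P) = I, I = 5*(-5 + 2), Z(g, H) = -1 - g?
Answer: 196249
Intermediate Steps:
I = -15 (I = 5*(-3) = -15)
x = 0 (x = (-1 - 1*(-1))*6 = (-1 + 1)*6 = 0*6 = 0)
A(o, P) = -15
z(m, B) = B + m
(-435 + z(A(x, -2), 7))**2 = (-435 + (7 - 15))**2 = (-435 - 8)**2 = (-443)**2 = 196249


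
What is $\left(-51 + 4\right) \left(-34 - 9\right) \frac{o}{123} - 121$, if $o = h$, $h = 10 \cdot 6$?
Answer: $\frac{35459}{41} \approx 864.85$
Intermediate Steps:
$h = 60$
$o = 60$
$\left(-51 + 4\right) \left(-34 - 9\right) \frac{o}{123} - 121 = \left(-51 + 4\right) \left(-34 - 9\right) \frac{60}{123} - 121 = \left(-47\right) \left(-43\right) 60 \cdot \frac{1}{123} - 121 = 2021 \cdot \frac{20}{41} - 121 = \frac{40420}{41} - 121 = \frac{35459}{41}$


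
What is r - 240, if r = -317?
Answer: -557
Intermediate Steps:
r - 240 = -317 - 240 = -557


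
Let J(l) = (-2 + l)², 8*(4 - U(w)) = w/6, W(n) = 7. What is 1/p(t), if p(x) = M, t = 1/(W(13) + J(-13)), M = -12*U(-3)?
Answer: -4/195 ≈ -0.020513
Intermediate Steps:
U(w) = 4 - w/48 (U(w) = 4 - w/(8*6) = 4 - w/48)
M = -195/4 (M = -12*(4 - 1/48*(-3)) = -12*(4 + 1/16) = -12*65/16 = -195/4 ≈ -48.750)
t = 1/232 (t = 1/(7 + (-2 - 13)²) = 1/(7 + (-15)²) = 1/(7 + 225) = 1/232 ≈ 0.0043103)
p(x) = -195/4
1/p(t) = 1/(-195/4) = -4/195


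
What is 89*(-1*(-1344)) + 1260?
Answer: 120876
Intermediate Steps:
89*(-1*(-1344)) + 1260 = 89*1344 + 1260 = 119616 + 1260 = 120876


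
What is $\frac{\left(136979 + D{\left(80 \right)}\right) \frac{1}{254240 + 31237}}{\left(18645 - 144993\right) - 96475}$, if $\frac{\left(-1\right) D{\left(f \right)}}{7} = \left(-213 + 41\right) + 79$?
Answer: $- \frac{137630}{63610841571} \approx -2.1636 \cdot 10^{-6}$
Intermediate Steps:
$D{\left(f \right)} = 651$ ($D{\left(f \right)} = - 7 \left(\left(-213 + 41\right) + 79\right) = - 7 \left(-172 + 79\right) = \left(-7\right) \left(-93\right) = 651$)
$\frac{\left(136979 + D{\left(80 \right)}\right) \frac{1}{254240 + 31237}}{\left(18645 - 144993\right) - 96475} = \frac{\left(136979 + 651\right) \frac{1}{254240 + 31237}}{\left(18645 - 144993\right) - 96475} = \frac{137630 \cdot \frac{1}{285477}}{-126348 - 96475} = \frac{137630 \cdot \frac{1}{285477}}{-222823} = \frac{137630}{285477} \left(- \frac{1}{222823}\right) = - \frac{137630}{63610841571}$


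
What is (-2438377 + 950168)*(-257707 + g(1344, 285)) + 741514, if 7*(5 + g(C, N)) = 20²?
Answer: 2684115131654/7 ≈ 3.8344e+11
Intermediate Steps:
g(C, N) = 365/7 (g(C, N) = -5 + (⅐)*20² = -5 + (⅐)*400 = -5 + 400/7 = 365/7)
(-2438377 + 950168)*(-257707 + g(1344, 285)) + 741514 = (-2438377 + 950168)*(-257707 + 365/7) + 741514 = -1488209*(-1803584/7) + 741514 = 2684109941056/7 + 741514 = 2684115131654/7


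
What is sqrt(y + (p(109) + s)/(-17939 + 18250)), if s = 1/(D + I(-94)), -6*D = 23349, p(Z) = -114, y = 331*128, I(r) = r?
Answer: 2*sqrt(65090950128210018)/2478981 ≈ 205.83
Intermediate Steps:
y = 42368
D = -7783/2 (D = -1/6*23349 = -7783/2 ≈ -3891.5)
s = -2/7971 (s = 1/(-7783/2 - 94) = 1/(-7971/2) = -2/7971 ≈ -0.00025091)
sqrt(y + (p(109) + s)/(-17939 + 18250)) = sqrt(42368 + (-114 - 2/7971)/(-17939 + 18250)) = sqrt(42368 - 908696/7971/311) = sqrt(42368 - 908696/7971*1/311) = sqrt(42368 - 908696/2478981) = sqrt(105028558312/2478981) = 2*sqrt(65090950128210018)/2478981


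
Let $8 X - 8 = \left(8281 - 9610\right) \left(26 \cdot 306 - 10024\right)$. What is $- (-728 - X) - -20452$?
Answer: $\frac{729455}{2} \approx 3.6473 \cdot 10^{5}$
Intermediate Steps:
$X = \frac{687095}{2}$ ($X = 1 + \frac{\left(8281 - 9610\right) \left(26 \cdot 306 - 10024\right)}{8} = 1 + \frac{\left(-1329\right) \left(7956 - 10024\right)}{8} = 1 + \frac{\left(-1329\right) \left(-2068\right)}{8} = 1 + \frac{1}{8} \cdot 2748372 = 1 + \frac{687093}{2} = \frac{687095}{2} \approx 3.4355 \cdot 10^{5}$)
$- (-728 - X) - -20452 = - (-728 - \frac{687095}{2}) - -20452 = - (-728 - \frac{687095}{2}) + 20452 = \left(-1\right) \left(- \frac{688551}{2}\right) + 20452 = \frac{688551}{2} + 20452 = \frac{729455}{2}$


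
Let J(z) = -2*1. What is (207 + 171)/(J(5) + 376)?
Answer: 189/187 ≈ 1.0107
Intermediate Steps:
J(z) = -2
(207 + 171)/(J(5) + 376) = (207 + 171)/(-2 + 376) = 378/374 = 378*(1/374) = 189/187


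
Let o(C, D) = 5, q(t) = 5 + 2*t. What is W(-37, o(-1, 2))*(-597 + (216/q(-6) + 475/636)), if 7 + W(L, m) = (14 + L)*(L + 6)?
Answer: -985538935/2226 ≈ -4.4274e+5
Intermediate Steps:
W(L, m) = -7 + (6 + L)*(14 + L) (W(L, m) = -7 + (14 + L)*(L + 6) = -7 + (14 + L)*(6 + L) = -7 + (6 + L)*(14 + L))
W(-37, o(-1, 2))*(-597 + (216/q(-6) + 475/636)) = (77 + (-37)**2 + 20*(-37))*(-597 + (216/(5 + 2*(-6)) + 475/636)) = (77 + 1369 - 740)*(-597 + (216/(5 - 12) + 475*(1/636))) = 706*(-597 + (216/(-7) + 475/636)) = 706*(-597 + (216*(-1/7) + 475/636)) = 706*(-597 + (-216/7 + 475/636)) = 706*(-597 - 134051/4452) = 706*(-2791895/4452) = -985538935/2226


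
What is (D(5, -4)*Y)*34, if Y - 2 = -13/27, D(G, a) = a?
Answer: -5576/27 ≈ -206.52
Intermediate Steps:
Y = 41/27 (Y = 2 - 13/27 = 41/27 ≈ 1.5185)
(D(5, -4)*Y)*34 = -4*41/27*34 = -164/27*34 = -5576/27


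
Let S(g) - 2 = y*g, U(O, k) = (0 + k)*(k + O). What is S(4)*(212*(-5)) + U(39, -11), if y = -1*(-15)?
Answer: -66028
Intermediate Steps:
U(O, k) = k*(O + k)
y = 15
S(g) = 2 + 15*g
S(4)*(212*(-5)) + U(39, -11) = (2 + 15*4)*(212*(-5)) - 11*(39 - 11) = (2 + 60)*(-1060) - 11*28 = 62*(-1060) - 308 = -65720 - 308 = -66028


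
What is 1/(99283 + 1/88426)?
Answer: 88426/8779198559 ≈ 1.0072e-5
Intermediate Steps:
1/(99283 + 1/88426) = 1/(8779198559/88426) = 88426/8779198559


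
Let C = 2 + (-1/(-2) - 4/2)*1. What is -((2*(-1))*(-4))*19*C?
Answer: -76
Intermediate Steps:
C = 1/2 (C = 2 + (-1*(-1/2) - 4*1/2)*1 = 2 + (1/2 - 2)*1 = 2 - 3/2*1 = 2 - 3/2 = 1/2 ≈ 0.50000)
-((2*(-1))*(-4))*19*C = -((2*(-1))*(-4))*19/2 = --2*(-4)*19/2 = -8*19/2 = -152/2 = -1*76 = -76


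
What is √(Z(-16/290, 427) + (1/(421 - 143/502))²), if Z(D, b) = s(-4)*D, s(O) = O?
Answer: 2*√51743145013185/30623855 ≈ 0.46978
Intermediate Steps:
Z(D, b) = -4*D
√(Z(-16/290, 427) + (1/(421 - 143/502))²) = √(-(-64)/290 + (1/(421 - 143/502))²) = √(-(-64)/290 + (1/(421 - 143*1/502))²) = √(-4*(-8/145) + (1/(421 - 143/502))²) = √(32/145 + (1/(211199/502))²) = √(32/145 + (502/211199)²) = √(32/145 + 252004/44605017601) = √(1427397103812/6467727552145) = 2*√51743145013185/30623855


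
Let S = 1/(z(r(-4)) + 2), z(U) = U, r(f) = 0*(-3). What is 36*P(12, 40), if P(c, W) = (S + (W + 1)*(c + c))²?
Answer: 34892649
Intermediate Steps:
r(f) = 0
S = ½ (S = 1/(0 + 2) = 1/2 = ½ ≈ 0.50000)
P(c, W) = (½ + 2*c*(1 + W))² (P(c, W) = (½ + (W + 1)*(c + c))² = (½ + (1 + W)*(2*c))² = (½ + 2*c*(1 + W))²)
36*P(12, 40) = 36*((1 + 4*12 + 4*40*12)²/4) = 36*((1 + 48 + 1920)²/4) = 36*((¼)*1969²) = 36*((¼)*3876961) = 36*(3876961/4) = 34892649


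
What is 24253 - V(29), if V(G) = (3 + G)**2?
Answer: 23229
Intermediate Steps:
24253 - V(29) = 24253 - (3 + 29)**2 = 24253 - 1*32**2 = 24253 - 1*1024 = 24253 - 1024 = 23229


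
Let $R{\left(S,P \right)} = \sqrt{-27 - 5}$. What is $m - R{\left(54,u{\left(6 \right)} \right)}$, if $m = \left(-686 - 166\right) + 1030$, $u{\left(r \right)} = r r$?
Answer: $178 - 4 i \sqrt{2} \approx 178.0 - 5.6569 i$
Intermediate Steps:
$u{\left(r \right)} = r^{2}$
$R{\left(S,P \right)} = 4 i \sqrt{2}$ ($R{\left(S,P \right)} = \sqrt{-32} = 4 i \sqrt{2}$)
$m = 178$ ($m = -852 + 1030 = 178$)
$m - R{\left(54,u{\left(6 \right)} \right)} = 178 - 4 i \sqrt{2}$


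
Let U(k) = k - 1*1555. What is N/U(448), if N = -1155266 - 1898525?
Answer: 3053791/1107 ≈ 2758.6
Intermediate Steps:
U(k) = -1555 + k (U(k) = k - 1555 = -1555 + k)
N = -3053791
N/U(448) = -3053791/(-1555 + 448) = -3053791/(-1107) = -3053791*(-1/1107) = 3053791/1107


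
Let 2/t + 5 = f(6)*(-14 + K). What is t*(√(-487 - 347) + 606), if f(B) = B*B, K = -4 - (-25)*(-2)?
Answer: -1212/2453 - 2*I*√834/2453 ≈ -0.49409 - 0.023546*I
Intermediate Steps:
K = -54 (K = -4 - 5*10 = -4 - 50 = -54)
f(B) = B²
t = -2/2453 (t = 2/(-5 + 6²*(-14 - 54)) = 2/(-5 + 36*(-68)) = 2/(-5 - 2448) = 2/(-2453) = 2*(-1/2453) = -2/2453 ≈ -0.00081533)
t*(√(-487 - 347) + 606) = -2*(√(-487 - 347) + 606)/2453 = -2*(√(-834) + 606)/2453 = -2*(I*√834 + 606)/2453 = -2*(606 + I*√834)/2453 = -1212/2453 - 2*I*√834/2453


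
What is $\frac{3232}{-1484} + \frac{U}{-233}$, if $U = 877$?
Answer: $- \frac{513631}{86443} \approx -5.9418$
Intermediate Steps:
$\frac{3232}{-1484} + \frac{U}{-233} = \frac{3232}{-1484} + \frac{877}{-233} = 3232 \left(- \frac{1}{1484}\right) + 877 \left(- \frac{1}{233}\right) = - \frac{808}{371} - \frac{877}{233} = - \frac{513631}{86443}$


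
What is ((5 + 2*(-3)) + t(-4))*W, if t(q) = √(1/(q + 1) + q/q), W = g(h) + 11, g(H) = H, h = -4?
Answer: -7 + 7*√6/3 ≈ -1.2845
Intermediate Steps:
W = 7 (W = -4 + 11 = 7)
t(q) = √(1 + 1/(1 + q)) (t(q) = √(1/(1 + q) + 1) = √(1 + 1/(1 + q)))
((5 + 2*(-3)) + t(-4))*W = ((5 + 2*(-3)) + √((2 - 4)/(1 - 4)))*7 = ((5 - 6) + √(-2/(-3)))*7 = (-1 + √(-⅓*(-2)))*7 = (-1 + √(⅔))*7 = (-1 + √6/3)*7 = -7 + 7*√6/3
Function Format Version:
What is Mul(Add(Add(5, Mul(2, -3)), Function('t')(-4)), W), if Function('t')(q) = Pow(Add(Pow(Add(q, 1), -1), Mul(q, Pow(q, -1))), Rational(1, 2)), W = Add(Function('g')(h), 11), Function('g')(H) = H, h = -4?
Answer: Add(-7, Mul(Rational(7, 3), Pow(6, Rational(1, 2)))) ≈ -1.2845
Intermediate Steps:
W = 7 (W = Add(-4, 11) = 7)
Function('t')(q) = Pow(Add(1, Pow(Add(1, q), -1)), Rational(1, 2)) (Function('t')(q) = Pow(Add(Pow(Add(1, q), -1), 1), Rational(1, 2)) = Pow(Add(1, Pow(Add(1, q), -1)), Rational(1, 2)))
Mul(Add(Add(5, Mul(2, -3)), Function('t')(-4)), W) = Mul(Add(Add(5, Mul(2, -3)), Pow(Mul(Pow(Add(1, -4), -1), Add(2, -4)), Rational(1, 2))), 7) = Mul(Add(Add(5, -6), Pow(Mul(Pow(-3, -1), -2), Rational(1, 2))), 7) = Mul(Add(-1, Pow(Mul(Rational(-1, 3), -2), Rational(1, 2))), 7) = Mul(Add(-1, Pow(Rational(2, 3), Rational(1, 2))), 7) = Mul(Add(-1, Mul(Rational(1, 3), Pow(6, Rational(1, 2)))), 7) = Add(-7, Mul(Rational(7, 3), Pow(6, Rational(1, 2))))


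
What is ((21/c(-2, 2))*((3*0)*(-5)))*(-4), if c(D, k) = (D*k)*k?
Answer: 0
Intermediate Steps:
c(D, k) = D*k**2
((21/c(-2, 2))*((3*0)*(-5)))*(-4) = ((21/((-2*2**2)))*((3*0)*(-5)))*(-4) = ((21/((-2*4)))*(0*(-5)))*(-4) = ((21/(-8))*0)*(-4) = ((21*(-1/8))*0)*(-4) = -21/8*0*(-4) = 0*(-4) = 0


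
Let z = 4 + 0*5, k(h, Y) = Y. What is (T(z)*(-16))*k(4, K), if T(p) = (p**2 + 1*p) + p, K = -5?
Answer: 1920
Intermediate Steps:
z = 4 (z = 4 + 0 = 4)
T(p) = p**2 + 2*p (T(p) = (p**2 + p) + p = (p + p**2) + p = p**2 + 2*p)
(T(z)*(-16))*k(4, K) = ((4*(2 + 4))*(-16))*(-5) = ((4*6)*(-16))*(-5) = (24*(-16))*(-5) = -384*(-5) = 1920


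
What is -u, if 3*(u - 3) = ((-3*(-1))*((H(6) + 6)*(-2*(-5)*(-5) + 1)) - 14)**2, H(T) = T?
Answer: -3161293/3 ≈ -1.0538e+6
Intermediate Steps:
u = 3161293/3 (u = 3 + ((-3*(-1))*((6 + 6)*(-2*(-5)*(-5) + 1)) - 14)**2/3 = 3 + (3*(12*(10*(-5) + 1)) - 14)**2/3 = 3 + (3*(12*(-50 + 1)) - 14)**2/3 = 3 + (3*(12*(-49)) - 14)**2/3 = 3 + (3*(-588) - 14)**2/3 = 3 + (-1764 - 14)**2/3 = 3 + (1/3)*(-1778)**2 = 3 + (1/3)*3161284 = 3 + 3161284/3 = 3161293/3 ≈ 1.0538e+6)
-u = -1*3161293/3 = -3161293/3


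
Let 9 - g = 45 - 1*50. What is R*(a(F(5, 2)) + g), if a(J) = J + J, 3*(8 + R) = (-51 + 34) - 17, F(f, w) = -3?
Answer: -464/3 ≈ -154.67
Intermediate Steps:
R = -58/3 (R = -8 + ((-51 + 34) - 17)/3 = -8 + (-17 - 17)/3 = -8 + (⅓)*(-34) = -8 - 34/3 = -58/3 ≈ -19.333)
a(J) = 2*J
g = 14 (g = 9 - (45 - 1*50) = 9 - (45 - 50) = 9 - 1*(-5) = 9 + 5 = 14)
R*(a(F(5, 2)) + g) = -58*(2*(-3) + 14)/3 = -58*(-6 + 14)/3 = -58/3*8 = -464/3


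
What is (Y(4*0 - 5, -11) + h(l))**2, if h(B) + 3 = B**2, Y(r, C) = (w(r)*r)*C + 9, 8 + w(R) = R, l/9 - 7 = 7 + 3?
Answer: 515290000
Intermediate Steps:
l = 153 (l = 63 + 9*(7 + 3) = 63 + 9*10 = 63 + 90 = 153)
w(R) = -8 + R
Y(r, C) = 9 + C*r*(-8 + r) (Y(r, C) = ((-8 + r)*r)*C + 9 = (r*(-8 + r))*C + 9 = C*r*(-8 + r) + 9 = 9 + C*r*(-8 + r))
h(B) = -3 + B**2
(Y(4*0 - 5, -11) + h(l))**2 = ((9 - 11*(4*0 - 5)*(-8 + (4*0 - 5))) + (-3 + 153**2))**2 = ((9 - 11*(0 - 5)*(-8 + (0 - 5))) + (-3 + 23409))**2 = ((9 - 11*(-5)*(-8 - 5)) + 23406)**2 = ((9 - 11*(-5)*(-13)) + 23406)**2 = ((9 - 715) + 23406)**2 = (-706 + 23406)**2 = 22700**2 = 515290000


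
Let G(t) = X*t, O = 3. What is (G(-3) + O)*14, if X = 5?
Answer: -168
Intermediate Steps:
G(t) = 5*t
(G(-3) + O)*14 = (5*(-3) + 3)*14 = (-15 + 3)*14 = -12*14 = -168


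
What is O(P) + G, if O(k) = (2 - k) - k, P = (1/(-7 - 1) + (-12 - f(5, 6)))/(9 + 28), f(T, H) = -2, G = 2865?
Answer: 424397/148 ≈ 2867.5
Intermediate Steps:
P = -81/296 (P = (1/(-7 - 1) + (-12 - 1*(-2)))/(9 + 28) = (1/(-8) + (-12 + 2))/37 = (-1/8 - 10)*(1/37) = -81/8*1/37 = -81/296 ≈ -0.27365)
O(k) = 2 - 2*k
O(P) + G = (2 - 2*(-81/296)) + 2865 = (2 + 81/148) + 2865 = 377/148 + 2865 = 424397/148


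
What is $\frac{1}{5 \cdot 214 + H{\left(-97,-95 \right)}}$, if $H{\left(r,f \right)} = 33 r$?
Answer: $- \frac{1}{2131} \approx -0.00046926$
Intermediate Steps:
$\frac{1}{5 \cdot 214 + H{\left(-97,-95 \right)}} = \frac{1}{5 \cdot 214 + 33 \left(-97\right)} = \frac{1}{1070 - 3201} = \frac{1}{-2131} = - \frac{1}{2131}$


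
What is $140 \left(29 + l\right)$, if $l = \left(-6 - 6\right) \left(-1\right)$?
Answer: $5740$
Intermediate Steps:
$l = 12$ ($l = \left(-12\right) \left(-1\right) = 12$)
$140 \left(29 + l\right) = 140 \left(29 + 12\right) = 140 \cdot 41 = 5740$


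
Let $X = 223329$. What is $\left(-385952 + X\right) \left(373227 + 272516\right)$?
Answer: $-105012663889$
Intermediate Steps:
$\left(-385952 + X\right) \left(373227 + 272516\right) = \left(-385952 + 223329\right) \left(373227 + 272516\right) = \left(-162623\right) 645743 = -105012663889$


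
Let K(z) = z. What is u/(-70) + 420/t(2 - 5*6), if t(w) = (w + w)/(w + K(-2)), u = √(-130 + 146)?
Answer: 7873/35 ≈ 224.94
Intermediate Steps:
u = 4 (u = √16 = 4)
t(w) = 2*w/(-2 + w) (t(w) = (w + w)/(w - 2) = (2*w)/(-2 + w) = 2*w/(-2 + w))
u/(-70) + 420/t(2 - 5*6) = 4/(-70) + 420/((2*(2 - 5*6)/(-2 + (2 - 5*6)))) = 4*(-1/70) + 420/((2*(2 - 30)/(-2 + (2 - 30)))) = -2/35 + 420/((2*(-28)/(-2 - 28))) = -2/35 + 420/((2*(-28)/(-30))) = -2/35 + 420/((2*(-28)*(-1/30))) = -2/35 + 420/(28/15) = -2/35 + 420*(15/28) = -2/35 + 225 = 7873/35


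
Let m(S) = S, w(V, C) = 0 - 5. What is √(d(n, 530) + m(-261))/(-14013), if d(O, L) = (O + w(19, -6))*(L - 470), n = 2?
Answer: -7*I/4671 ≈ -0.0014986*I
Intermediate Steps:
w(V, C) = -5
d(O, L) = (-470 + L)*(-5 + O) (d(O, L) = (O - 5)*(L - 470) = (-5 + O)*(-470 + L) = (-470 + L)*(-5 + O))
√(d(n, 530) + m(-261))/(-14013) = √((2350 - 470*2 - 5*530 + 530*2) - 261)/(-14013) = √((2350 - 940 - 2650 + 1060) - 261)*(-1/14013) = √(-180 - 261)*(-1/14013) = √(-441)*(-1/14013) = (21*I)*(-1/14013) = -7*I/4671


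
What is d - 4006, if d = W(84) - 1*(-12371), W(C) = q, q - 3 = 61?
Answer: 8429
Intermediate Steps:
q = 64 (q = 3 + 61 = 64)
W(C) = 64
d = 12435 (d = 64 - 1*(-12371) = 64 + 12371 = 12435)
d - 4006 = 12435 - 4006 = 8429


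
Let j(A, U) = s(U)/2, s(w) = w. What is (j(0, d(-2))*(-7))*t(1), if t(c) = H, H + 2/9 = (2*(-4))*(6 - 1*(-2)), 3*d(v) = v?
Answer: -4046/27 ≈ -149.85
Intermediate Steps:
d(v) = v/3
H = -578/9 (H = -2/9 + (2*(-4))*(6 - 1*(-2)) = -2/9 - 8*(6 + 2) = -2/9 - 8*8 = -2/9 - 64 = -578/9 ≈ -64.222)
t(c) = -578/9
j(A, U) = U/2
(j(0, d(-2))*(-7))*t(1) = ((((⅓)*(-2))/2)*(-7))*(-578/9) = (((½)*(-⅔))*(-7))*(-578/9) = -⅓*(-7)*(-578/9) = (7/3)*(-578/9) = -4046/27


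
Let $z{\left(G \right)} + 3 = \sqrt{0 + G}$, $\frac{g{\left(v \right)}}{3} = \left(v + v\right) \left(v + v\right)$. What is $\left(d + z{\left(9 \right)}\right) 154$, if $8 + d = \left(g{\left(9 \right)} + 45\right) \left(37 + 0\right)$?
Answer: $5793634$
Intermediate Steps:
$g{\left(v \right)} = 12 v^{2}$ ($g{\left(v \right)} = 3 \left(v + v\right) \left(v + v\right) = 3 \cdot 2 v 2 v = 3 \cdot 4 v^{2} = 12 v^{2}$)
$z{\left(G \right)} = -3 + \sqrt{G}$ ($z{\left(G \right)} = -3 + \sqrt{0 + G} = -3 + \sqrt{G}$)
$d = 37621$ ($d = -8 + \left(12 \cdot 9^{2} + 45\right) \left(37 + 0\right) = -8 + \left(12 \cdot 81 + 45\right) 37 = -8 + \left(972 + 45\right) 37 = -8 + 1017 \cdot 37 = -8 + 37629 = 37621$)
$\left(d + z{\left(9 \right)}\right) 154 = \left(37621 - \left(3 - \sqrt{9}\right)\right) 154 = \left(37621 + \left(-3 + 3\right)\right) 154 = \left(37621 + 0\right) 154 = 37621 \cdot 154 = 5793634$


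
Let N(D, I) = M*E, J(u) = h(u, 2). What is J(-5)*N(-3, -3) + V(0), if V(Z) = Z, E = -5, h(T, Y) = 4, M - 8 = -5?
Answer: -60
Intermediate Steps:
M = 3 (M = 8 - 5 = 3)
J(u) = 4
N(D, I) = -15 (N(D, I) = 3*(-5) = -15)
J(-5)*N(-3, -3) + V(0) = 4*(-15) + 0 = -60 + 0 = -60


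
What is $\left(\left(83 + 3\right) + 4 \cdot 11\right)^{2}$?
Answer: $16900$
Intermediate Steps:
$\left(\left(83 + 3\right) + 4 \cdot 11\right)^{2} = \left(86 + 44\right)^{2} = 130^{2} = 16900$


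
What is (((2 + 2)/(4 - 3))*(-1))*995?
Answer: -3980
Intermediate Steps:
(((2 + 2)/(4 - 3))*(-1))*995 = ((4/1)*(-1))*995 = ((4*1)*(-1))*995 = (4*(-1))*995 = -4*995 = -3980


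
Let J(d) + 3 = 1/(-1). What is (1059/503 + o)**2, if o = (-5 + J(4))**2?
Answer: 1747407204/253009 ≈ 6906.5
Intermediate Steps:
J(d) = -4 (J(d) = -3 + 1/(-1) = -3 - 1 = -4)
o = 81 (o = (-5 - 4)**2 = (-9)**2 = 81)
(1059/503 + o)**2 = (1059/503 + 81)**2 = (41802/503)**2 = 1747407204/253009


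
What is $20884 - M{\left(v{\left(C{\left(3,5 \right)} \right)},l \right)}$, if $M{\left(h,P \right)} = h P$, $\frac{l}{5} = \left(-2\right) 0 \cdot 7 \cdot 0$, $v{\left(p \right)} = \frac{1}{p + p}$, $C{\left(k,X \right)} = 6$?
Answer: $20884$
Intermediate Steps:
$v{\left(p \right)} = \frac{1}{2 p}$
$l = 0$ ($l = 5 \left(-2\right) 0 \cdot 7 \cdot 0 = 5 \cdot 0 \cdot 7 \cdot 0 = 5 \cdot 0 \cdot 0 = 5 \cdot 0 = 0$)
$M{\left(h,P \right)} = P h$
$20884 - M{\left(v{\left(C{\left(3,5 \right)} \right)},l \right)} = 20884 - 0 \frac{1}{2 \cdot 6} = 20884 - 0 \cdot \frac{1}{2} \cdot \frac{1}{6} = 20884 - 0 \cdot \frac{1}{12} = 20884 - 0 = 20884 + 0 = 20884$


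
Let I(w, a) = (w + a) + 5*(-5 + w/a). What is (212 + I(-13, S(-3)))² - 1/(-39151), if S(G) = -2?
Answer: 6549218435/156604 ≈ 41820.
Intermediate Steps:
I(w, a) = -25 + a + w + 5*w/a (I(w, a) = (a + w) + (-25 + 5*w/a) = -25 + a + w + 5*w/a)
(212 + I(-13, S(-3)))² - 1/(-39151) = (212 + (-25 - 2 - 13 + 5*(-13)/(-2)))² - 1/(-39151) = (212 + (-25 - 2 - 13 + 5*(-13)*(-½)))² - 1*(-1/39151) = (212 + (-25 - 2 - 13 + 65/2))² + 1/39151 = (212 - 15/2)² + 1/39151 = (409/2)² + 1/39151 = 167281/4 + 1/39151 = 6549218435/156604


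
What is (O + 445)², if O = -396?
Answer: 2401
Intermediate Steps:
(O + 445)² = (-396 + 445)² = 49² = 2401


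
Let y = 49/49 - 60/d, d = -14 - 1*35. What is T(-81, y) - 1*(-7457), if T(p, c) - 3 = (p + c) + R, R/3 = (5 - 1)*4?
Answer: 364032/49 ≈ 7429.2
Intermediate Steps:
d = -49 (d = -14 - 35 = -49)
y = 109/49 (y = 49/49 - 60/(-49) = 49*(1/49) - 60*(-1/49) = 1 + 60/49 = 109/49 ≈ 2.2245)
R = 48 (R = 3*((5 - 1)*4) = 3*(4*4) = 3*16 = 48)
T(p, c) = 51 + c + p (T(p, c) = 3 + ((p + c) + 48) = 3 + ((c + p) + 48) = 3 + (48 + c + p) = 51 + c + p)
T(-81, y) - 1*(-7457) = (51 + 109/49 - 81) - 1*(-7457) = -1361/49 + 7457 = 364032/49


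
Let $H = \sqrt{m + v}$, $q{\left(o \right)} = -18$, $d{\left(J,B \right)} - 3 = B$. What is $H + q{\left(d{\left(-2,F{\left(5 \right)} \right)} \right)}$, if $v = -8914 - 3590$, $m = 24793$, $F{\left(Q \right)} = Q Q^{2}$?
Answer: $-18 + \sqrt{12289} \approx 92.856$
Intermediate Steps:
$F{\left(Q \right)} = Q^{3}$
$d{\left(J,B \right)} = 3 + B$
$v = -12504$ ($v = -8914 - 3590 = -12504$)
$H = \sqrt{12289}$ ($H = \sqrt{24793 - 12504} = \sqrt{12289} \approx 110.86$)
$H + q{\left(d{\left(-2,F{\left(5 \right)} \right)} \right)} = \sqrt{12289} - 18 = -18 + \sqrt{12289}$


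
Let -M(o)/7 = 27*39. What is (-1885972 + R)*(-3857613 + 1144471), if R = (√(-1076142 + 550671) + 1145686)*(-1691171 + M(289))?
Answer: 5279768026071953328 + 4608385638964*I*√525471 ≈ 5.2798e+18 + 3.3406e+15*I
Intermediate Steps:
M(o) = -7371 (M(o) = -189*39 = -7*1053 = -7371)
R = -1945995789812 - 1698542*I*√525471 (R = (√(-1076142 + 550671) + 1145686)*(-1691171 - 7371) = (√(-525471) + 1145686)*(-1698542) = (I*√525471 + 1145686)*(-1698542) = (1145686 + I*√525471)*(-1698542) = -1945995789812 - 1698542*I*√525471 ≈ -1.946e+12 - 1.2313e+9*I)
(-1885972 + R)*(-3857613 + 1144471) = (-1885972 + (-1945995789812 - 1698542*I*√525471))*(-3857613 + 1144471) = (-1945997675784 - 1698542*I*√525471)*(-2713142) = 5279768026071953328 + 4608385638964*I*√525471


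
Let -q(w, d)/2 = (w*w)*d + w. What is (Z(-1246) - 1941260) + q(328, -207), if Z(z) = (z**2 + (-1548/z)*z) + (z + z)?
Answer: 44146336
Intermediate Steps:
q(w, d) = -2*w - 2*d*w**2 (q(w, d) = -2*((w*w)*d + w) = -2*(w**2*d + w) = -2*(d*w**2 + w) = -2*(w + d*w**2) = -2*w - 2*d*w**2)
Z(z) = -1548 + z**2 + 2*z (Z(z) = (z**2 - 1548) + 2*z = (-1548 + z**2) + 2*z = -1548 + z**2 + 2*z)
(Z(-1246) - 1941260) + q(328, -207) = ((-1548 + (-1246)**2 + 2*(-1246)) - 1941260) - 2*328*(1 - 207*328) = ((-1548 + 1552516 - 2492) - 1941260) - 2*328*(1 - 67896) = (1548476 - 1941260) - 2*328*(-67895) = -392784 + 44539120 = 44146336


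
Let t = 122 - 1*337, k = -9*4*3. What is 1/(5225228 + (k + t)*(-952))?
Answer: 1/5532724 ≈ 1.8074e-7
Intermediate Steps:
k = -108 (k = -36*3 = -108)
t = -215 (t = 122 - 337 = -215)
1/(5225228 + (k + t)*(-952)) = 1/(5225228 + (-108 - 215)*(-952)) = 1/(5225228 - 323*(-952)) = 1/(5225228 + 307496) = 1/5532724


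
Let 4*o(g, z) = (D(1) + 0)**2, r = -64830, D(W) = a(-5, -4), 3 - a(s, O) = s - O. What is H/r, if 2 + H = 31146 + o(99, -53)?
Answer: -15574/32415 ≈ -0.48046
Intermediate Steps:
a(s, O) = 3 + O - s (a(s, O) = 3 - (s - O) = 3 + (O - s) = 3 + O - s)
D(W) = 4 (D(W) = 3 - 4 - 1*(-5) = 3 - 4 + 5 = 4)
o(g, z) = 4 (o(g, z) = (4 + 0)**2/4 = (1/4)*4**2 = (1/4)*16 = 4)
H = 31148 (H = -2 + (31146 + 4) = -2 + 31150 = 31148)
H/r = 31148/(-64830) = 31148*(-1/64830) = -15574/32415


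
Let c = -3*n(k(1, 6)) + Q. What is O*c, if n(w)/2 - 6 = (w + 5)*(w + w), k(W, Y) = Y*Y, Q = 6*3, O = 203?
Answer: -3599190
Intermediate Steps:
Q = 18
k(W, Y) = Y²
n(w) = 12 + 4*w*(5 + w) (n(w) = 12 + 2*((w + 5)*(w + w)) = 12 + 2*((5 + w)*(2*w)) = 12 + 2*(2*w*(5 + w)) = 12 + 4*w*(5 + w))
c = -17730 (c = -3*(12 + 4*(6²)² + 20*6²) + 18 = -3*(12 + 4*36² + 20*36) + 18 = -3*(12 + 4*1296 + 720) + 18 = -3*(12 + 5184 + 720) + 18 = -3*5916 + 18 = -17748 + 18 = -17730)
O*c = 203*(-17730) = -3599190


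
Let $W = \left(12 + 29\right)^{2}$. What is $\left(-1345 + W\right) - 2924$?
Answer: $-2588$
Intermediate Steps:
$W = 1681$ ($W = 41^{2} = 1681$)
$\left(-1345 + W\right) - 2924 = \left(-1345 + 1681\right) - 2924 = 336 - 2924 = -2588$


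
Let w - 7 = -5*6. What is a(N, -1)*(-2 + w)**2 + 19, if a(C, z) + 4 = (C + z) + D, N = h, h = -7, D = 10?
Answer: -1231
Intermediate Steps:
N = -7
a(C, z) = 6 + C + z (a(C, z) = -4 + ((C + z) + 10) = -4 + (10 + C + z) = 6 + C + z)
w = -23 (w = 7 - 5*6 = 7 - 30 = -23)
a(N, -1)*(-2 + w)**2 + 19 = (6 - 7 - 1)*(-2 - 23)**2 + 19 = -2*(-25)**2 + 19 = -2*625 + 19 = -1250 + 19 = -1231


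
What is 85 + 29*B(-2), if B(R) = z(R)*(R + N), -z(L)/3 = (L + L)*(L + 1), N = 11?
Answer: -3047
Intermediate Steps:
z(L) = -6*L*(1 + L) (z(L) = -3*(L + L)*(L + 1) = -3*2*L*(1 + L) = -6*L*(1 + L))
B(R) = -6*R*(1 + R)*(11 + R) (B(R) = (-6*R*(1 + R))*(R + 11) = (-6*R*(1 + R))*(11 + R) = -6*R*(1 + R)*(11 + R))
85 + 29*B(-2) = 85 + 29*(-6*(-2)*(1 - 2)*(11 - 2)) = 85 + 29*(-6*(-2)*(-1)*9) = 85 + 29*(-108) = 85 - 3132 = -3047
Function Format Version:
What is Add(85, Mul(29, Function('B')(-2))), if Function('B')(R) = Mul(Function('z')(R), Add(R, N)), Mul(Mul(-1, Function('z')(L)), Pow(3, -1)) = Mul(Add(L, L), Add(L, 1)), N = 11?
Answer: -3047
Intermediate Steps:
Function('z')(L) = Mul(-6, L, Add(1, L)) (Function('z')(L) = Mul(-3, Mul(Add(L, L), Add(L, 1))) = Mul(-3, Mul(Mul(2, L), Add(1, L))) = Mul(-3, Mul(2, L, Add(1, L))) = Mul(-6, L, Add(1, L)))
Function('B')(R) = Mul(-6, R, Add(1, R), Add(11, R)) (Function('B')(R) = Mul(Mul(-6, R, Add(1, R)), Add(R, 11)) = Mul(Mul(-6, R, Add(1, R)), Add(11, R)) = Mul(-6, R, Add(1, R), Add(11, R)))
Add(85, Mul(29, Function('B')(-2))) = Add(85, Mul(29, Mul(-6, -2, Add(1, -2), Add(11, -2)))) = Add(85, Mul(29, Mul(-6, -2, -1, 9))) = Add(85, Mul(29, -108)) = Add(85, -3132) = -3047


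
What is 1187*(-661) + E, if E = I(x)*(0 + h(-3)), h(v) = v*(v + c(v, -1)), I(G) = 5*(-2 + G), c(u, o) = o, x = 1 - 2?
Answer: -784787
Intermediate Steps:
x = -1
I(G) = -10 + 5*G
h(v) = v*(-1 + v) (h(v) = v*(v - 1) = v*(-1 + v))
E = -180 (E = (-10 + 5*(-1))*(0 - 3*(-1 - 3)) = (-10 - 5)*(0 - 3*(-4)) = -15*(0 + 12) = -15*12 = -180)
1187*(-661) + E = 1187*(-661) - 180 = -784607 - 180 = -784787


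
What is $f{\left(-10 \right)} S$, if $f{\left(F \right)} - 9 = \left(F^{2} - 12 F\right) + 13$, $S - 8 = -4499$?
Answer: $-1086822$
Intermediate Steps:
$S = -4491$ ($S = 8 - 4499 = -4491$)
$f{\left(F \right)} = 22 + F^{2} - 12 F$ ($f{\left(F \right)} = 9 + \left(\left(F^{2} - 12 F\right) + 13\right) = 9 + \left(13 + F^{2} - 12 F\right) = 22 + F^{2} - 12 F$)
$f{\left(-10 \right)} S = \left(22 + \left(-10\right)^{2} - -120\right) \left(-4491\right) = \left(22 + 100 + 120\right) \left(-4491\right) = 242 \left(-4491\right) = -1086822$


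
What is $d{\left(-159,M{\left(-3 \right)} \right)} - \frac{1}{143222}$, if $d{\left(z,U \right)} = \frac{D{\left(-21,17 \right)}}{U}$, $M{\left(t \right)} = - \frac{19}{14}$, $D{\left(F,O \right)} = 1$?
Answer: $- \frac{105533}{143222} \approx -0.73685$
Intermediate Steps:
$M{\left(t \right)} = - \frac{19}{14}$ ($M{\left(t \right)} = \left(-19\right) \frac{1}{14} = - \frac{19}{14}$)
$d{\left(z,U \right)} = \frac{1}{U}$ ($d{\left(z,U \right)} = 1 \frac{1}{U} = \frac{1}{U}$)
$d{\left(-159,M{\left(-3 \right)} \right)} - \frac{1}{143222} = \frac{1}{- \frac{19}{14}} - \frac{1}{143222} = - \frac{14}{19} - \frac{1}{143222} = - \frac{105533}{143222}$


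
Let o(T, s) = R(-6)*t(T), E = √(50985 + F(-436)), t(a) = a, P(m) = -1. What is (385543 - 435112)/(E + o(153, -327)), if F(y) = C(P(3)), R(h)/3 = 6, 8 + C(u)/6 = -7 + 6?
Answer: -15168114/837065 + 16523*√5659/837065 ≈ -16.636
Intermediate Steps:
C(u) = -54 (C(u) = -48 + 6*(-7 + 6) = -48 + 6*(-1) = -48 - 6 = -54)
R(h) = 18 (R(h) = 3*6 = 18)
F(y) = -54
E = 3*√5659 (E = √(50985 - 54) = √50931 = 3*√5659 ≈ 225.68)
o(T, s) = 18*T
(385543 - 435112)/(E + o(153, -327)) = (385543 - 435112)/(3*√5659 + 18*153) = -49569/(3*√5659 + 2754) = -49569/(2754 + 3*√5659)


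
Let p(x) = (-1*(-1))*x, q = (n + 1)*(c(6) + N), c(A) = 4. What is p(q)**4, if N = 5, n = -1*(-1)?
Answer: 104976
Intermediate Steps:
n = 1
q = 18 (q = (1 + 1)*(4 + 5) = 2*9 = 18)
p(x) = x (p(x) = 1*x = x)
p(q)**4 = 18**4 = 104976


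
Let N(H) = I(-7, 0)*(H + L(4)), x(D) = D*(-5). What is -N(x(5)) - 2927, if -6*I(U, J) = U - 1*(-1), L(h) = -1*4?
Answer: -2898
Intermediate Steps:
x(D) = -5*D
L(h) = -4
I(U, J) = -⅙ - U/6 (I(U, J) = -(U - 1*(-1))/6 = -(U + 1)/6 = -(1 + U)/6 = -⅙ - U/6)
N(H) = -4 + H (N(H) = (-⅙ - ⅙*(-7))*(H - 4) = (-⅙ + 7/6)*(-4 + H) = 1*(-4 + H) = -4 + H)
-N(x(5)) - 2927 = -(-4 - 5*5) - 2927 = -(-4 - 25) - 2927 = -1*(-29) - 2927 = 29 - 2927 = -2898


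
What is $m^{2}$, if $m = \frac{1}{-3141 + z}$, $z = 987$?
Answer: $\frac{1}{4639716} \approx 2.1553 \cdot 10^{-7}$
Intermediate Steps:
$m = - \frac{1}{2154}$ ($m = \frac{1}{-3141 + 987} = \frac{1}{-2154} = - \frac{1}{2154} \approx -0.00046425$)
$m^{2} = \left(- \frac{1}{2154}\right)^{2} = \frac{1}{4639716}$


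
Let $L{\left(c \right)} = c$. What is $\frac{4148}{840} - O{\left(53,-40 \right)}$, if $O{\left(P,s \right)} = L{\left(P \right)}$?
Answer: $- \frac{10093}{210} \approx -48.062$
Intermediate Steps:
$O{\left(P,s \right)} = P$
$\frac{4148}{840} - O{\left(53,-40 \right)} = \frac{4148}{840} - 53 = 4148 \cdot \frac{1}{840} - 53 = \frac{1037}{210} - 53 = - \frac{10093}{210}$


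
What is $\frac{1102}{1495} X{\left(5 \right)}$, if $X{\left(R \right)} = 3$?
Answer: $\frac{3306}{1495} \approx 2.2114$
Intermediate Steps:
$\frac{1102}{1495} X{\left(5 \right)} = \frac{1102}{1495} \cdot 3 = \frac{3306}{1495}$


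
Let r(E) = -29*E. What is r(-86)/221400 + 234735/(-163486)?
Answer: -12890648729/9048950100 ≈ -1.4245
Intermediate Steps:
r(-86)/221400 + 234735/(-163486) = -29*(-86)/221400 + 234735/(-163486) = 2494*(1/221400) + 234735*(-1/163486) = 1247/110700 - 234735/163486 = -12890648729/9048950100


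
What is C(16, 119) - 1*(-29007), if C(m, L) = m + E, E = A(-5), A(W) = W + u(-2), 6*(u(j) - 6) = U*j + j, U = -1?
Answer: 29024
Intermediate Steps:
u(j) = 6 (u(j) = 6 + (-j + j)/6 = 6 + (⅙)*0 = 6 + 0 = 6)
A(W) = 6 + W (A(W) = W + 6 = 6 + W)
E = 1 (E = 6 - 5 = 1)
C(m, L) = 1 + m (C(m, L) = m + 1 = 1 + m)
C(16, 119) - 1*(-29007) = (1 + 16) - 1*(-29007) = 17 + 29007 = 29024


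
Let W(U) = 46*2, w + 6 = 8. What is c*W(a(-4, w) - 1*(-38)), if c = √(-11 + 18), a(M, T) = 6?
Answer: 92*√7 ≈ 243.41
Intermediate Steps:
w = 2 (w = -6 + 8 = 2)
c = √7 ≈ 2.6458
W(U) = 92
c*W(a(-4, w) - 1*(-38)) = √7*92 = 92*√7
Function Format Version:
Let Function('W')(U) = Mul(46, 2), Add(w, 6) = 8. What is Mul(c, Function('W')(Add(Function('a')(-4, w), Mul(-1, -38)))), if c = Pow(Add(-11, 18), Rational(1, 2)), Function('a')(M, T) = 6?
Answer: Mul(92, Pow(7, Rational(1, 2))) ≈ 243.41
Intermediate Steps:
w = 2 (w = Add(-6, 8) = 2)
c = Pow(7, Rational(1, 2)) ≈ 2.6458
Function('W')(U) = 92
Mul(c, Function('W')(Add(Function('a')(-4, w), Mul(-1, -38)))) = Mul(Pow(7, Rational(1, 2)), 92) = Mul(92, Pow(7, Rational(1, 2)))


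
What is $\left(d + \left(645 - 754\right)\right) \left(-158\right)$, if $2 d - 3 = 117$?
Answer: $7742$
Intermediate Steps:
$d = 60$ ($d = \frac{3}{2} + \frac{1}{2} \cdot 117 = \frac{3}{2} + \frac{117}{2} = 60$)
$\left(d + \left(645 - 754\right)\right) \left(-158\right) = \left(60 + \left(645 - 754\right)\right) \left(-158\right) = \left(60 - 109\right) \left(-158\right) = \left(-49\right) \left(-158\right) = 7742$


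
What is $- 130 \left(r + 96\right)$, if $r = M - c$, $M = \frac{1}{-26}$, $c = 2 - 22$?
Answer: $-15075$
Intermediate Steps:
$c = -20$ ($c = 2 - 22 = -20$)
$M = - \frac{1}{26} \approx -0.038462$
$r = \frac{519}{26}$ ($r = - \frac{1}{26} - -20 = - \frac{1}{26} + 20 = \frac{519}{26} \approx 19.962$)
$- 130 \left(r + 96\right) = - 130 \left(\frac{519}{26} + 96\right) = \left(-130\right) \frac{3015}{26} = -15075$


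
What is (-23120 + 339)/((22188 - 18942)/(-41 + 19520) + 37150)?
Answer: -147917033/241216032 ≈ -0.61321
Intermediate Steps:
(-23120 + 339)/((22188 - 18942)/(-41 + 19520) + 37150) = -22781/(3246/19479 + 37150) = -22781/(3246*(1/19479) + 37150) = -22781/(1082/6493 + 37150) = -22781/241216032/6493 = -22781*6493/241216032 = -147917033/241216032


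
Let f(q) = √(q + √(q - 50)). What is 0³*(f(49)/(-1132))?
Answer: 0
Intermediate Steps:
f(q) = √(q + √(-50 + q))
0³*(f(49)/(-1132)) = 0³*(√(49 + √(-50 + 49))/(-1132)) = 0*(√(49 + √(-1))*(-1/1132)) = 0*(√(49 + I)*(-1/1132)) = 0*(-√(49 + I)/1132) = 0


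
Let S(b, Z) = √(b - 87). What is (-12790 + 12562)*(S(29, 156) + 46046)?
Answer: -10498488 - 228*I*√58 ≈ -1.0498e+7 - 1736.4*I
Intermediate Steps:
S(b, Z) = √(-87 + b)
(-12790 + 12562)*(S(29, 156) + 46046) = (-12790 + 12562)*(√(-87 + 29) + 46046) = -228*(√(-58) + 46046) = -228*(I*√58 + 46046) = -228*(46046 + I*√58) = -10498488 - 228*I*√58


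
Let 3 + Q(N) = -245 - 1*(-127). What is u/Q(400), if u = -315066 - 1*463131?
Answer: 778197/121 ≈ 6431.4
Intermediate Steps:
Q(N) = -121 (Q(N) = -3 + (-245 - 1*(-127)) = -3 + (-245 + 127) = -3 - 118 = -121)
u = -778197 (u = -315066 - 463131 = -778197)
u/Q(400) = -778197/(-121) = -778197*(-1/121) = 778197/121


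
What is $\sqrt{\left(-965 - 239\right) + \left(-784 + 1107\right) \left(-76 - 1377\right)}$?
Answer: $i \sqrt{470523} \approx 685.95 i$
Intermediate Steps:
$\sqrt{\left(-965 - 239\right) + \left(-784 + 1107\right) \left(-76 - 1377\right)} = \sqrt{\left(-965 - 239\right) + 323 \left(-1453\right)} = \sqrt{-1204 - 469319} = \sqrt{-470523} = i \sqrt{470523}$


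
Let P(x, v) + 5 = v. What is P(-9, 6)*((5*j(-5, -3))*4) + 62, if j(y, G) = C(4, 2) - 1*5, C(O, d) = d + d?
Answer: 42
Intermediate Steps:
C(O, d) = 2*d
P(x, v) = -5 + v
j(y, G) = -1 (j(y, G) = 2*2 - 1*5 = 4 - 5 = -1)
P(-9, 6)*((5*j(-5, -3))*4) + 62 = (-5 + 6)*((5*(-1))*4) + 62 = 1*(-5*4) + 62 = 1*(-20) + 62 = -20 + 62 = 42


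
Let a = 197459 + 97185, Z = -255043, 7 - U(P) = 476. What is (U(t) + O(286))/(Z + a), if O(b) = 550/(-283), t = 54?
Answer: -133277/11207083 ≈ -0.011892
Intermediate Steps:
U(P) = -469 (U(P) = 7 - 1*476 = 7 - 476 = -469)
O(b) = -550/283 (O(b) = 550*(-1/283) = -550/283)
a = 294644
(U(t) + O(286))/(Z + a) = (-469 - 550/283)/(-255043 + 294644) = -133277/283/39601 = -133277/283*1/39601 = -133277/11207083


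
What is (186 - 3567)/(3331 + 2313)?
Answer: -3381/5644 ≈ -0.59904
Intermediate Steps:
(186 - 3567)/(3331 + 2313) = -3381/5644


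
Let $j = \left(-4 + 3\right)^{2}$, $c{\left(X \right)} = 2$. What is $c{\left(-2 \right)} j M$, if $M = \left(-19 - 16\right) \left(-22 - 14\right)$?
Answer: $2520$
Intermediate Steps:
$M = 1260$ ($M = \left(-35\right) \left(-36\right) = 1260$)
$j = 1$ ($j = \left(-1\right)^{2} = 1$)
$c{\left(-2 \right)} j M = 2 \cdot 1 \cdot 1260 = 2 \cdot 1260 = 2520$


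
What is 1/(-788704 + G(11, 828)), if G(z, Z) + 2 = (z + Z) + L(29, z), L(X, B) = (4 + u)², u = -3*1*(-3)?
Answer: -1/787698 ≈ -1.2695e-6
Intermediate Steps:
u = 9 (u = -3*(-3) = 9)
L(X, B) = 169 (L(X, B) = (4 + 9)² = 13² = 169)
G(z, Z) = 167 + Z + z (G(z, Z) = -2 + ((z + Z) + 169) = -2 + ((Z + z) + 169) = -2 + (169 + Z + z) = 167 + Z + z)
1/(-788704 + G(11, 828)) = 1/(-788704 + (167 + 828 + 11)) = 1/(-788704 + 1006) = 1/(-787698) = -1/787698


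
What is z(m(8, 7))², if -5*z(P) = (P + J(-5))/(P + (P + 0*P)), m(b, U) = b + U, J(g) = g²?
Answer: 16/225 ≈ 0.071111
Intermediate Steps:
m(b, U) = U + b
z(P) = -(25 + P)/(10*P) (z(P) = -(P + (-5)²)/(5*(P + (P + 0*P))) = -(P + 25)/(5*(P + (P + 0))) = -(25 + P)/(5*(P + P)) = -(25 + P)/(5*(2*P)) = -(25 + P)*1/(2*P)/5 = -(25 + P)/(10*P))
z(m(8, 7))² = ((-25 - (7 + 8))/(10*(7 + 8)))² = ((⅒)*(-25 - 1*15)/15)² = ((⅒)*(1/15)*(-25 - 15))² = ((⅒)*(1/15)*(-40))² = (-4/15)² = 16/225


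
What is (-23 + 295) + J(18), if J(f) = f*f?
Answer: 596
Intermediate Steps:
J(f) = f**2
(-23 + 295) + J(18) = (-23 + 295) + 18**2 = 272 + 324 = 596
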